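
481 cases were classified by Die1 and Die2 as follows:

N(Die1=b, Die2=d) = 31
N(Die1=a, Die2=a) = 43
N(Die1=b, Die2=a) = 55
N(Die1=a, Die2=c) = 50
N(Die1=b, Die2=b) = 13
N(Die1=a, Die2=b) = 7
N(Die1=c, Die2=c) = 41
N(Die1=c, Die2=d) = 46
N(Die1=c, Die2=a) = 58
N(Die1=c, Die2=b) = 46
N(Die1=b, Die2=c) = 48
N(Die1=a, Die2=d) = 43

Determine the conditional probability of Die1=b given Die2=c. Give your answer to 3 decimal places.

0.345

Total with Die2=c: 50 + 48 + 41 = 139.
P(Die1=b | Die2=c) = 48/139 = 0.345.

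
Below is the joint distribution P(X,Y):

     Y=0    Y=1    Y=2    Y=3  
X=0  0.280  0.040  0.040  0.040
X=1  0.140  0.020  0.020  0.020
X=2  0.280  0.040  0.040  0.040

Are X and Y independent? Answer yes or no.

yes

Every cell satisfies P(X,Y) = P(X)·P(Y). For instance P(X=0) = 0.400, P(Y=1) = 0.100, and 0.400×0.100 = 0.040 matches the joint entry. So X and Y are independent.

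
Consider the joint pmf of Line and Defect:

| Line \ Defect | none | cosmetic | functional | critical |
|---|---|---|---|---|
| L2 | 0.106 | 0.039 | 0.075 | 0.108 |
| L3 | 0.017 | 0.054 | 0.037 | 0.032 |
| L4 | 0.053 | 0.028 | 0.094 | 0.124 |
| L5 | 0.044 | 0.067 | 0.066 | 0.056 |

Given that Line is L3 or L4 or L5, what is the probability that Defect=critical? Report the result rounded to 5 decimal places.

P(Line=L3) = 0.017 + 0.054 + 0.037 + 0.032 = 0.140.
P(Line=L4) = 0.053 + 0.028 + 0.094 + 0.124 = 0.299.
P(Line=L5) = 0.044 + 0.067 + 0.066 + 0.056 = 0.233.
P(Line ∈ {L3, L4, L5}) = 0.140 + 0.299 + 0.233 = 0.672; P(Defect=critical, Line ∈ {L3, L4, L5}) = 0.032 + 0.124 + 0.056 = 0.212.
P(Defect=critical | Line ∈ {L3, L4, L5}) = 0.212/0.672 = 0.31548.

0.31548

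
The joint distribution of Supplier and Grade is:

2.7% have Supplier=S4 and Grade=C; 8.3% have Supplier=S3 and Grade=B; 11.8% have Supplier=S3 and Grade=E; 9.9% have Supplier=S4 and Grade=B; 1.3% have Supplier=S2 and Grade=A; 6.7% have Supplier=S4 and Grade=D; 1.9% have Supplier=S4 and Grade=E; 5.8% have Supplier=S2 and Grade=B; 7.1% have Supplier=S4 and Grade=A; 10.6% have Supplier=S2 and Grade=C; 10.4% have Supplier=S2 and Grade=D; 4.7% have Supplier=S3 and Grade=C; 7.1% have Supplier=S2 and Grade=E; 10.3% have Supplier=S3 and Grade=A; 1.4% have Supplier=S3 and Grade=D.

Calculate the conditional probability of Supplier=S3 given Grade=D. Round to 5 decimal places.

P(Grade=D) = 0.104 + 0.014 + 0.067 = 0.185.
P(Supplier=S3 | Grade=D) = 0.014/0.185 = 0.07568.

0.07568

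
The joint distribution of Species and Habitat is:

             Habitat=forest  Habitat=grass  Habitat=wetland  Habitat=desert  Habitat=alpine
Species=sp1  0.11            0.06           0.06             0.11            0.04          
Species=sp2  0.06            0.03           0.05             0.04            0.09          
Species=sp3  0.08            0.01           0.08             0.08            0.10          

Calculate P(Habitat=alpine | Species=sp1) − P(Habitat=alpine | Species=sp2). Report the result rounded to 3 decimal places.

P(Species=sp1) = 0.11 + 0.06 + 0.06 + 0.11 + 0.04 = 0.38; P(Habitat=alpine | Species=sp1) = 0.04/0.38 = 0.1053.
P(Species=sp2) = 0.06 + 0.03 + 0.05 + 0.04 + 0.09 = 0.27; P(Habitat=alpine | Species=sp2) = 0.09/0.27 = 0.3333.
Difference = -0.228.

-0.228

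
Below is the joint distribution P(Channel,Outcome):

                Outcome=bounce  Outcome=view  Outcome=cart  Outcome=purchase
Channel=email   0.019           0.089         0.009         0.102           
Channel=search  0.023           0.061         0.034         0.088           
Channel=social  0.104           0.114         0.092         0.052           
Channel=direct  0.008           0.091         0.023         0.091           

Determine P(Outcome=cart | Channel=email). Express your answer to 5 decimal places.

P(Channel=email) = 0.019 + 0.089 + 0.009 + 0.102 = 0.219.
P(Outcome=cart | Channel=email) = 0.009/0.219 = 0.04110.

0.04110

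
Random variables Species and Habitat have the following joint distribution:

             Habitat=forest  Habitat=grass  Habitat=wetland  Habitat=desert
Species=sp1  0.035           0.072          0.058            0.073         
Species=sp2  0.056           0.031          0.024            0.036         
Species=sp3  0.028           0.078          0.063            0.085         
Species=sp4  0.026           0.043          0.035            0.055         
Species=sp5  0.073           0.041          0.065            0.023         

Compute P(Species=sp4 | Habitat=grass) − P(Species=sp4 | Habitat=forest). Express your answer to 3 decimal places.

0.043

P(Habitat=grass) = 0.072 + 0.031 + 0.078 + 0.043 + 0.041 = 0.265; P(Species=sp4 | Habitat=grass) = 0.043/0.265 = 0.1623.
P(Habitat=forest) = 0.035 + 0.056 + 0.028 + 0.026 + 0.073 = 0.218; P(Species=sp4 | Habitat=forest) = 0.026/0.218 = 0.1193.
Difference = 0.043.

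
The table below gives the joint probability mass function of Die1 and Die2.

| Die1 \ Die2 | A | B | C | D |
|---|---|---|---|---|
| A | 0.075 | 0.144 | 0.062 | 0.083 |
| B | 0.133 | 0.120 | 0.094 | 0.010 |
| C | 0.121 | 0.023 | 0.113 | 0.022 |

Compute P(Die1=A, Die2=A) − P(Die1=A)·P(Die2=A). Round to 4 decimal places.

-0.0448

P(Die1=A) = 0.075 + 0.144 + 0.062 + 0.083 = 0.364.
P(Die2=A) = 0.075 + 0.133 + 0.121 = 0.329.
P(Die1=A, Die2=A) − P(Die1=A)P(Die2=A) = 0.075 − 0.364×0.329 = -0.0448.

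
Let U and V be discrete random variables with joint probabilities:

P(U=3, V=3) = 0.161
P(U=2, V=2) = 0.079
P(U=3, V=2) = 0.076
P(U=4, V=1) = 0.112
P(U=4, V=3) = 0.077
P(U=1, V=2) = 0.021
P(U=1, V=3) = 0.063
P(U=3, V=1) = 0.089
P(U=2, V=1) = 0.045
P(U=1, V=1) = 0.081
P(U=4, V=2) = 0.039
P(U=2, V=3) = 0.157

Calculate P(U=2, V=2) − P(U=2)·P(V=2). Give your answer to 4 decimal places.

0.0186

P(U=2) = 0.045 + 0.079 + 0.157 = 0.281.
P(V=2) = 0.021 + 0.079 + 0.076 + 0.039 = 0.215.
P(U=2, V=2) − P(U=2)P(V=2) = 0.079 − 0.281×0.215 = 0.0186.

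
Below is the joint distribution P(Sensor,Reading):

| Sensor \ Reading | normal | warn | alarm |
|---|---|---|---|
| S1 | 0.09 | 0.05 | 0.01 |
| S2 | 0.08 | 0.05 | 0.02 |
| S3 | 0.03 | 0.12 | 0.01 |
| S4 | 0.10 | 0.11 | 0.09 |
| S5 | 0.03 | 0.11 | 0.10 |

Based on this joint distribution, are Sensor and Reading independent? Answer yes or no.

no

P(Sensor=S3) = 0.16 and P(Reading=warn) = 0.44, so their product is 0.0704, but P(Sensor=S3, Reading=warn) = 0.12. Since these differ, Sensor and Reading are not independent.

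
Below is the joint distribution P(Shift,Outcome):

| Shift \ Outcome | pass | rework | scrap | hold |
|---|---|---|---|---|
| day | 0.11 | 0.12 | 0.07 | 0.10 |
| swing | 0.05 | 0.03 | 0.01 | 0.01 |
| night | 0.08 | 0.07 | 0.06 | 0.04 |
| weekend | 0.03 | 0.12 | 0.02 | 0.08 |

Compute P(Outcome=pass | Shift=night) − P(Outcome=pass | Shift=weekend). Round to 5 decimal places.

P(Shift=night) = 0.08 + 0.07 + 0.06 + 0.04 = 0.25; P(Outcome=pass | Shift=night) = 0.08/0.25 = 0.320000.
P(Shift=weekend) = 0.03 + 0.12 + 0.02 + 0.08 = 0.25; P(Outcome=pass | Shift=weekend) = 0.03/0.25 = 0.120000.
Difference = 0.20000.

0.20000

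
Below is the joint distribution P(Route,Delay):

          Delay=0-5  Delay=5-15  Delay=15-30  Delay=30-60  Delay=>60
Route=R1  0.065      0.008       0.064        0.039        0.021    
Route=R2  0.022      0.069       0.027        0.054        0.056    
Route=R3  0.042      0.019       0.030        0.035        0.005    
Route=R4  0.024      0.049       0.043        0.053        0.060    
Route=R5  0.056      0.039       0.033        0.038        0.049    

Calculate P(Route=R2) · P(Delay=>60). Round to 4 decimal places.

0.0435

P(Route=R2) = 0.022 + 0.069 + 0.027 + 0.054 + 0.056 = 0.228.
P(Delay=>60) = 0.021 + 0.056 + 0.005 + 0.060 + 0.049 = 0.191.
Product: 0.228 × 0.191 = 0.0435.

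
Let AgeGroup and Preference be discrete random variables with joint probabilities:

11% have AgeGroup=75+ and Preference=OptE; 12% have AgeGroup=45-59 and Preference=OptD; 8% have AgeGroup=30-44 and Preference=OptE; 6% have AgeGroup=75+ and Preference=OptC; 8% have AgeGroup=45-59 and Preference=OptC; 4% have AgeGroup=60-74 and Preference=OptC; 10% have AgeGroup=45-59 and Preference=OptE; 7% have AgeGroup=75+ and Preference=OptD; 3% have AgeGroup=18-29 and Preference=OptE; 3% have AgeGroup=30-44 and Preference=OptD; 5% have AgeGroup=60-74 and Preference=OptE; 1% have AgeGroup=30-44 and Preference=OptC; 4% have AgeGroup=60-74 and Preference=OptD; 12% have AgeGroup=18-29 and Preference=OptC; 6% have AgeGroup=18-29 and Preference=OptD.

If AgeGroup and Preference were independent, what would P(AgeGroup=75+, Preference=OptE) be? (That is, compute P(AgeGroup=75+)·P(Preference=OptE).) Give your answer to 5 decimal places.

P(AgeGroup=75+) = 0.06 + 0.07 + 0.11 = 0.24.
P(Preference=OptE) = 0.03 + 0.08 + 0.10 + 0.05 + 0.11 = 0.37.
Product: 0.24 × 0.37 = 0.08880.

0.08880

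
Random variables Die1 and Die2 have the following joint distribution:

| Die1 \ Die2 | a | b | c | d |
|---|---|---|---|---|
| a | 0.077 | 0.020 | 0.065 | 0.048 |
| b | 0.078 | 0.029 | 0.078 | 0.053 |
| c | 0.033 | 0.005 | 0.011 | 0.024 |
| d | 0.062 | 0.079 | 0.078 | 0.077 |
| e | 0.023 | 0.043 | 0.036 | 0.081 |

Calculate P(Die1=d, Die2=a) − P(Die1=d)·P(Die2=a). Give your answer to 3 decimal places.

P(Die1=d) = 0.062 + 0.079 + 0.078 + 0.077 = 0.296.
P(Die2=a) = 0.077 + 0.078 + 0.033 + 0.062 + 0.023 = 0.273.
P(Die1=d, Die2=a) − P(Die1=d)P(Die2=a) = 0.062 − 0.296×0.273 = -0.019.

-0.019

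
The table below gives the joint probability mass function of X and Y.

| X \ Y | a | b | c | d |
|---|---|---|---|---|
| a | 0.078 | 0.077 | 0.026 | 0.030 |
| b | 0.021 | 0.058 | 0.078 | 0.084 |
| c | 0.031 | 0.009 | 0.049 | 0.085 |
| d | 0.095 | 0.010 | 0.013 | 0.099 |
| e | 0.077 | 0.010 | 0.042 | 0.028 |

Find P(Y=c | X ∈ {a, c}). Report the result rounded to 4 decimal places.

0.1948

P(X=a) = 0.078 + 0.077 + 0.026 + 0.030 = 0.211.
P(X=c) = 0.031 + 0.009 + 0.049 + 0.085 = 0.174.
P(X ∈ {a, c}) = 0.211 + 0.174 = 0.385; P(Y=c, X ∈ {a, c}) = 0.026 + 0.049 = 0.075.
P(Y=c | X ∈ {a, c}) = 0.075/0.385 = 0.1948.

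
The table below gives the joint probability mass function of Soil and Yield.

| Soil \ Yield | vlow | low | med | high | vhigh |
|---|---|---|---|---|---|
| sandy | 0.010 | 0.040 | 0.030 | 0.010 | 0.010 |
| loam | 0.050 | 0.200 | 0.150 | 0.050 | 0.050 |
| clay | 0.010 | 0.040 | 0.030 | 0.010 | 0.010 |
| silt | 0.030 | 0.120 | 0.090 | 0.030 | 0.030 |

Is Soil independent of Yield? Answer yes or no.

yes

Every cell satisfies P(Soil,Yield) = P(Soil)·P(Yield). For instance P(Soil=loam) = 0.500, P(Yield=high) = 0.100, and 0.500×0.100 = 0.050 matches the joint entry. So Soil and Yield are independent.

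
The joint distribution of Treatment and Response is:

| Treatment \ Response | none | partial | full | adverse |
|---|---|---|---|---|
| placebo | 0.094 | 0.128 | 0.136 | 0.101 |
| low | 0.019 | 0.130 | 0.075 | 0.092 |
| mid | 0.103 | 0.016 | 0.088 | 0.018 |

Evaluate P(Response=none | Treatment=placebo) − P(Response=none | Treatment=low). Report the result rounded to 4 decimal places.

0.1447

P(Treatment=placebo) = 0.094 + 0.128 + 0.136 + 0.101 = 0.459; P(Response=none | Treatment=placebo) = 0.094/0.459 = 0.20479.
P(Treatment=low) = 0.019 + 0.130 + 0.075 + 0.092 = 0.316; P(Response=none | Treatment=low) = 0.019/0.316 = 0.06013.
Difference = 0.1447.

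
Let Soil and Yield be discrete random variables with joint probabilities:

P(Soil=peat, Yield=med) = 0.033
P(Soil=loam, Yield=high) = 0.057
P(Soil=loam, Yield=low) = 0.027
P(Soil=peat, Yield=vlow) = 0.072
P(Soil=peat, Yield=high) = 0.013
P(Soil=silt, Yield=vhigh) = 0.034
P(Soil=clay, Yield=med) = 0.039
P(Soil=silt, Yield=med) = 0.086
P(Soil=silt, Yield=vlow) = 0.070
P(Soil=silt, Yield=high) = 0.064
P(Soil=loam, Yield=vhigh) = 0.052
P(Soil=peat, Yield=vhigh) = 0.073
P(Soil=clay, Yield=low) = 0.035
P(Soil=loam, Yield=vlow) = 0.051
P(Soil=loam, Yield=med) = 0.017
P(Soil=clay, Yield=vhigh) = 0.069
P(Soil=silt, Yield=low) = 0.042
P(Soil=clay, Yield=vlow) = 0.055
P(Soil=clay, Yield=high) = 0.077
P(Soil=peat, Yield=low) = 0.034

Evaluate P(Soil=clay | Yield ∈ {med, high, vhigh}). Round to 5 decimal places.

P(Yield=med) = 0.017 + 0.039 + 0.086 + 0.033 = 0.175.
P(Yield=high) = 0.057 + 0.077 + 0.064 + 0.013 = 0.211.
P(Yield=vhigh) = 0.052 + 0.069 + 0.034 + 0.073 = 0.228.
P(Yield ∈ {med, high, vhigh}) = 0.175 + 0.211 + 0.228 = 0.614; P(Soil=clay, Yield ∈ {med, high, vhigh}) = 0.039 + 0.077 + 0.069 = 0.185.
P(Soil=clay | Yield ∈ {med, high, vhigh}) = 0.185/0.614 = 0.30130.

0.30130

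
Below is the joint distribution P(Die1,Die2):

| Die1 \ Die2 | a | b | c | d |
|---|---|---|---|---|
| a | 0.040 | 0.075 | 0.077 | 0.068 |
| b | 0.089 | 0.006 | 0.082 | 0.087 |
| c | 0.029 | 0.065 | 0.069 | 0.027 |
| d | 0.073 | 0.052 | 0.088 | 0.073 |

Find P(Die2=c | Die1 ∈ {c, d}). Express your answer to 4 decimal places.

0.3298

P(Die1=c) = 0.029 + 0.065 + 0.069 + 0.027 = 0.190.
P(Die1=d) = 0.073 + 0.052 + 0.088 + 0.073 = 0.286.
P(Die1 ∈ {c, d}) = 0.190 + 0.286 = 0.476; P(Die2=c, Die1 ∈ {c, d}) = 0.069 + 0.088 = 0.157.
P(Die2=c | Die1 ∈ {c, d}) = 0.157/0.476 = 0.3298.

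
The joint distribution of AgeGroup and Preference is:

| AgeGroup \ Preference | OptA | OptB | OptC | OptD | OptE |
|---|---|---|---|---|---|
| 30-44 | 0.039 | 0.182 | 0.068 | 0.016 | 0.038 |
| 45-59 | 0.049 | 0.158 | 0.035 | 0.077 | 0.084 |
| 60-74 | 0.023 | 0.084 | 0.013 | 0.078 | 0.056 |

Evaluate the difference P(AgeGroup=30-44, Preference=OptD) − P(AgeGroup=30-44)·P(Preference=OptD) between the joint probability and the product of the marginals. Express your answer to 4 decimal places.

P(AgeGroup=30-44) = 0.039 + 0.182 + 0.068 + 0.016 + 0.038 = 0.343.
P(Preference=OptD) = 0.016 + 0.077 + 0.078 = 0.171.
P(AgeGroup=30-44, Preference=OptD) − P(AgeGroup=30-44)P(Preference=OptD) = 0.016 − 0.343×0.171 = -0.0427.

-0.0427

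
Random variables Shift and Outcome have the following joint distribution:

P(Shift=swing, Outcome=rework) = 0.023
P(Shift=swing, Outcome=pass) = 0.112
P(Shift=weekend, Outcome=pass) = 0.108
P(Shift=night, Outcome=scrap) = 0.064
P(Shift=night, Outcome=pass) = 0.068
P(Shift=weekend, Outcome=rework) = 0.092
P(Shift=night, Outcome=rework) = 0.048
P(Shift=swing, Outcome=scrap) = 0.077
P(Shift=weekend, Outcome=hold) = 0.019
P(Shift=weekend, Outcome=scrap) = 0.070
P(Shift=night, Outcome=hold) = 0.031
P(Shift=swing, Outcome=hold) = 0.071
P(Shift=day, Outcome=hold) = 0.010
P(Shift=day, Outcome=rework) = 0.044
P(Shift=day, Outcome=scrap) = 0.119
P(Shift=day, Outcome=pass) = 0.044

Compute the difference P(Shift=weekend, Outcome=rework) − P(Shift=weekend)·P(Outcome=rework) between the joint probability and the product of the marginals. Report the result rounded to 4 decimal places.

P(Shift=weekend) = 0.108 + 0.092 + 0.070 + 0.019 = 0.289.
P(Outcome=rework) = 0.044 + 0.023 + 0.048 + 0.092 = 0.207.
P(Shift=weekend, Outcome=rework) − P(Shift=weekend)P(Outcome=rework) = 0.092 − 0.289×0.207 = 0.0322.

0.0322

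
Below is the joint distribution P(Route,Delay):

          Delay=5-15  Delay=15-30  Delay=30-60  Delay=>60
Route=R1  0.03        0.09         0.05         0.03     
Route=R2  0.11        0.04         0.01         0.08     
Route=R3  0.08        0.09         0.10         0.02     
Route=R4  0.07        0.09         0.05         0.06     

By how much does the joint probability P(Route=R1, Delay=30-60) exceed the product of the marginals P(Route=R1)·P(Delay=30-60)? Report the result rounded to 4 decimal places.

0.0080

P(Route=R1) = 0.03 + 0.09 + 0.05 + 0.03 = 0.20.
P(Delay=30-60) = 0.05 + 0.01 + 0.10 + 0.05 = 0.21.
P(Route=R1, Delay=30-60) − P(Route=R1)P(Delay=30-60) = 0.05 − 0.20×0.21 = 0.0080.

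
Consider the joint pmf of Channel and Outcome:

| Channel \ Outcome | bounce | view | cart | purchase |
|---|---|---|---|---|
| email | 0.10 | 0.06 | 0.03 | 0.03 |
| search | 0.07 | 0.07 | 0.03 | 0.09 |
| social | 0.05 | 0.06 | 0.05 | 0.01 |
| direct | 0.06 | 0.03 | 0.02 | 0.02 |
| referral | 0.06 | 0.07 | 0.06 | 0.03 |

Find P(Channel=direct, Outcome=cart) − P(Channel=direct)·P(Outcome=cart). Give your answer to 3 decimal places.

P(Channel=direct) = 0.06 + 0.03 + 0.02 + 0.02 = 0.13.
P(Outcome=cart) = 0.03 + 0.03 + 0.05 + 0.02 + 0.06 = 0.19.
P(Channel=direct, Outcome=cart) − P(Channel=direct)P(Outcome=cart) = 0.02 − 0.13×0.19 = -0.005.

-0.005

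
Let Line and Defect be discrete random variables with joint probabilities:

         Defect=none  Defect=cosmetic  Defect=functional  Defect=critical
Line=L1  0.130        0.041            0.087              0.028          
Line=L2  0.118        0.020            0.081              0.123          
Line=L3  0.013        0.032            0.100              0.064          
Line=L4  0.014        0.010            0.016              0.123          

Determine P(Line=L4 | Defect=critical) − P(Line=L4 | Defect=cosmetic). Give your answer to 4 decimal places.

0.2668

P(Defect=critical) = 0.028 + 0.123 + 0.064 + 0.123 = 0.338; P(Line=L4 | Defect=critical) = 0.123/0.338 = 0.36391.
P(Defect=cosmetic) = 0.041 + 0.020 + 0.032 + 0.010 = 0.103; P(Line=L4 | Defect=cosmetic) = 0.010/0.103 = 0.09709.
Difference = 0.2668.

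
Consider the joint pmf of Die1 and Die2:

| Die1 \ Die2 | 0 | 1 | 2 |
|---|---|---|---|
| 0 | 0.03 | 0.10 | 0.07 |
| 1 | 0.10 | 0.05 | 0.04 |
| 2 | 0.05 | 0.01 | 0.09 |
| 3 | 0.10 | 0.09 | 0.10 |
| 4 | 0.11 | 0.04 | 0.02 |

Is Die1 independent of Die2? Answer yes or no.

P(Die1=0) = 0.20 and P(Die2=0) = 0.39, so their product is 0.0780, but P(Die1=0, Die2=0) = 0.03. Since these differ, Die1 and Die2 are not independent.

no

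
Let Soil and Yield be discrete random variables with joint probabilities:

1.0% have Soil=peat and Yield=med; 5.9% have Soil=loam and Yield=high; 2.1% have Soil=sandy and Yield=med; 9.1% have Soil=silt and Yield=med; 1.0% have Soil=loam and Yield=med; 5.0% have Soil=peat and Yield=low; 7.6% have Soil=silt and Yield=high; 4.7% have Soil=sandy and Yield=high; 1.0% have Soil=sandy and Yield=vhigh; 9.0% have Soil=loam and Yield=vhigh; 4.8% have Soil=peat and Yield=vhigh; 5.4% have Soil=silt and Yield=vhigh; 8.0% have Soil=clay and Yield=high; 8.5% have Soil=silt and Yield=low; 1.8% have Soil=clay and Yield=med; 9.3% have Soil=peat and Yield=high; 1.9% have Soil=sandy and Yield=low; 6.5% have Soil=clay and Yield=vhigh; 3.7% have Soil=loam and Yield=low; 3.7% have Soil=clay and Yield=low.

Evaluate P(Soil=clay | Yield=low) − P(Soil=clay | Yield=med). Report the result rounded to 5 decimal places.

P(Yield=low) = 0.019 + 0.037 + 0.037 + 0.085 + 0.050 = 0.228; P(Soil=clay | Yield=low) = 0.037/0.228 = 0.162281.
P(Yield=med) = 0.021 + 0.010 + 0.018 + 0.091 + 0.010 = 0.150; P(Soil=clay | Yield=med) = 0.018/0.150 = 0.120000.
Difference = 0.04228.

0.04228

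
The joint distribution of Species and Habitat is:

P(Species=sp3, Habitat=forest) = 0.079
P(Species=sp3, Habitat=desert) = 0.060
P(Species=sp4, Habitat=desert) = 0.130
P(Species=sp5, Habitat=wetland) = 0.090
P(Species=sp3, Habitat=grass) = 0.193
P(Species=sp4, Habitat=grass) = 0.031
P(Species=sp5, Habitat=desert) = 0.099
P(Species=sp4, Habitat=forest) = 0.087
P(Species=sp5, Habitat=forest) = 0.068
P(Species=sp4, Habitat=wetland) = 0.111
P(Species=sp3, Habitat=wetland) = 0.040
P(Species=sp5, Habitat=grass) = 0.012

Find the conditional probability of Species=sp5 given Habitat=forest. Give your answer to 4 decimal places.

0.2906

P(Habitat=forest) = 0.079 + 0.087 + 0.068 = 0.234.
P(Species=sp5 | Habitat=forest) = 0.068/0.234 = 0.2906.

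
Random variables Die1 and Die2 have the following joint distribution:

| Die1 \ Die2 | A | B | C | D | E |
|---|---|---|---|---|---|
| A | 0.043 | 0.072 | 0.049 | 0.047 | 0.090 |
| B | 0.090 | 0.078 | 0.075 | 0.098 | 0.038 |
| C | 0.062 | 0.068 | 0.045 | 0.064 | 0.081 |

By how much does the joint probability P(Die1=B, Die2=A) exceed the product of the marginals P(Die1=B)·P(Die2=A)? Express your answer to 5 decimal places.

0.01610

P(Die1=B) = 0.090 + 0.078 + 0.075 + 0.098 + 0.038 = 0.379.
P(Die2=A) = 0.043 + 0.090 + 0.062 = 0.195.
P(Die1=B, Die2=A) − P(Die1=B)P(Die2=A) = 0.090 − 0.379×0.195 = 0.01610.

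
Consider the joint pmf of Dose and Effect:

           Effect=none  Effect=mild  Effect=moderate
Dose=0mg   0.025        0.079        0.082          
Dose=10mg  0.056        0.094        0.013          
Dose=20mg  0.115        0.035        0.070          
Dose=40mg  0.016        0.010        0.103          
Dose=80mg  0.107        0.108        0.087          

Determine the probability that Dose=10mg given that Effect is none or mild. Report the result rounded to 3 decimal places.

P(Effect=none) = 0.025 + 0.056 + 0.115 + 0.016 + 0.107 = 0.319.
P(Effect=mild) = 0.079 + 0.094 + 0.035 + 0.010 + 0.108 = 0.326.
P(Effect ∈ {none, mild}) = 0.319 + 0.326 = 0.645; P(Dose=10mg, Effect ∈ {none, mild}) = 0.056 + 0.094 = 0.150.
P(Dose=10mg | Effect ∈ {none, mild}) = 0.150/0.645 = 0.233.

0.233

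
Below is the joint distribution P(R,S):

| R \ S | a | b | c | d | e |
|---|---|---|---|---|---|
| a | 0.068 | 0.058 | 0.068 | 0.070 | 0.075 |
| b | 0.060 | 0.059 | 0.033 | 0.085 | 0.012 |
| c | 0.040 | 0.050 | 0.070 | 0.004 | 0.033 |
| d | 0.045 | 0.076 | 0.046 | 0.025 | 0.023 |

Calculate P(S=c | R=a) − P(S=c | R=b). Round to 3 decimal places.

P(R=a) = 0.068 + 0.058 + 0.068 + 0.070 + 0.075 = 0.339; P(S=c | R=a) = 0.068/0.339 = 0.2006.
P(R=b) = 0.060 + 0.059 + 0.033 + 0.085 + 0.012 = 0.249; P(S=c | R=b) = 0.033/0.249 = 0.1325.
Difference = 0.068.

0.068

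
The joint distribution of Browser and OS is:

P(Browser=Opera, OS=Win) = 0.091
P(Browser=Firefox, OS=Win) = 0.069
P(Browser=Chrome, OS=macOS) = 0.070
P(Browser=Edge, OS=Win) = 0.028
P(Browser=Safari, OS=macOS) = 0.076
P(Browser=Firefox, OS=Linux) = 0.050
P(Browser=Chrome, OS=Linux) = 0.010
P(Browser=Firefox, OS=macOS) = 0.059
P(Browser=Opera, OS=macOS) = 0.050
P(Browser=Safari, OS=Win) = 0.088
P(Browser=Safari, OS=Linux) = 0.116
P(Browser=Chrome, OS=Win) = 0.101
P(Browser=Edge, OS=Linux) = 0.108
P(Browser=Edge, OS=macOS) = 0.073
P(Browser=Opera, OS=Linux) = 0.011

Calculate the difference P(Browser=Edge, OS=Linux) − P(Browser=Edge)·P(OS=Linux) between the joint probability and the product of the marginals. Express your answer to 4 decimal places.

0.0463

P(Browser=Edge) = 0.028 + 0.073 + 0.108 = 0.209.
P(OS=Linux) = 0.010 + 0.050 + 0.116 + 0.108 + 0.011 = 0.295.
P(Browser=Edge, OS=Linux) − P(Browser=Edge)P(OS=Linux) = 0.108 − 0.209×0.295 = 0.0463.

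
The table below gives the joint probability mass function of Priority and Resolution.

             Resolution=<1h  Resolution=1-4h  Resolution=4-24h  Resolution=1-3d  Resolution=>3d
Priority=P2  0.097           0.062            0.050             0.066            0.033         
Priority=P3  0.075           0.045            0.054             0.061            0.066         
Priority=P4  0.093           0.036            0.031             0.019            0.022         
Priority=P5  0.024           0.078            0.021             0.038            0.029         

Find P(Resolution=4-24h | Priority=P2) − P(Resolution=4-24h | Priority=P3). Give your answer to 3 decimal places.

-0.017

P(Priority=P2) = 0.097 + 0.062 + 0.050 + 0.066 + 0.033 = 0.308; P(Resolution=4-24h | Priority=P2) = 0.050/0.308 = 0.1623.
P(Priority=P3) = 0.075 + 0.045 + 0.054 + 0.061 + 0.066 = 0.301; P(Resolution=4-24h | Priority=P3) = 0.054/0.301 = 0.1794.
Difference = -0.017.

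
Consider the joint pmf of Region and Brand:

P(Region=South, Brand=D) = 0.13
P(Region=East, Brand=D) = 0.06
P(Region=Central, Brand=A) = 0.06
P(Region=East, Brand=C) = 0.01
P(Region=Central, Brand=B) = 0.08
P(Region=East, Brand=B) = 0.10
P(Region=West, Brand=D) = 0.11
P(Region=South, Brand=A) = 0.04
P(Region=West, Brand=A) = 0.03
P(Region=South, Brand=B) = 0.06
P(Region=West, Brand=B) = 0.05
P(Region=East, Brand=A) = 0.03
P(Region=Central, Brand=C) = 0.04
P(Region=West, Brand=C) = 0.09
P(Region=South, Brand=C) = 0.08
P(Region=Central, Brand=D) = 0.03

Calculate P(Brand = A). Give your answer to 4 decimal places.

0.1600

P(Brand=A) = 0.04 + 0.03 + 0.03 + 0.06 = 0.16.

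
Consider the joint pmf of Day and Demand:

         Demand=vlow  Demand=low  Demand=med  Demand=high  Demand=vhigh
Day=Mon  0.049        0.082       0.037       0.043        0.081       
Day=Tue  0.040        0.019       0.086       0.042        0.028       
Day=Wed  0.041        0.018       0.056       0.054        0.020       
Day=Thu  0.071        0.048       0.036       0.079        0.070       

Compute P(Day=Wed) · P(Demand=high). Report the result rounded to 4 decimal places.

0.0412

P(Day=Wed) = 0.041 + 0.018 + 0.056 + 0.054 + 0.020 = 0.189.
P(Demand=high) = 0.043 + 0.042 + 0.054 + 0.079 = 0.218.
Product: 0.189 × 0.218 = 0.0412.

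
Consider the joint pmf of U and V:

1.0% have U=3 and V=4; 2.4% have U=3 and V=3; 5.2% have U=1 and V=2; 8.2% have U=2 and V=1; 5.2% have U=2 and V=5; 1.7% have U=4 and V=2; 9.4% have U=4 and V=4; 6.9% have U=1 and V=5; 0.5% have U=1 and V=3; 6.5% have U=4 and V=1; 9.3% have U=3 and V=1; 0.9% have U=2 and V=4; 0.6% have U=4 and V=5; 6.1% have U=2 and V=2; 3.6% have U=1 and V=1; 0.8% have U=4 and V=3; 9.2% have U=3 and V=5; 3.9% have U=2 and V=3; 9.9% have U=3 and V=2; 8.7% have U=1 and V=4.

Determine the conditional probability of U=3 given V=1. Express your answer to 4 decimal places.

0.3370

P(V=1) = 0.036 + 0.082 + 0.093 + 0.065 = 0.276.
P(U=3 | V=1) = 0.093/0.276 = 0.3370.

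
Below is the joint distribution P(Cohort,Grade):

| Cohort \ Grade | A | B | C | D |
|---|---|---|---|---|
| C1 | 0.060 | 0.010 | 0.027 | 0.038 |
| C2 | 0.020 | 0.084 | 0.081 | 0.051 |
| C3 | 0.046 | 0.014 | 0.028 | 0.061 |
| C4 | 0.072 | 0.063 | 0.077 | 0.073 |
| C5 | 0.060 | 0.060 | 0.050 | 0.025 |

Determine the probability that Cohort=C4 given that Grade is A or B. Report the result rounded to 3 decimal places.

P(Grade=A) = 0.060 + 0.020 + 0.046 + 0.072 + 0.060 = 0.258.
P(Grade=B) = 0.010 + 0.084 + 0.014 + 0.063 + 0.060 = 0.231.
P(Grade ∈ {A, B}) = 0.258 + 0.231 = 0.489; P(Cohort=C4, Grade ∈ {A, B}) = 0.072 + 0.063 = 0.135.
P(Cohort=C4 | Grade ∈ {A, B}) = 0.135/0.489 = 0.276.

0.276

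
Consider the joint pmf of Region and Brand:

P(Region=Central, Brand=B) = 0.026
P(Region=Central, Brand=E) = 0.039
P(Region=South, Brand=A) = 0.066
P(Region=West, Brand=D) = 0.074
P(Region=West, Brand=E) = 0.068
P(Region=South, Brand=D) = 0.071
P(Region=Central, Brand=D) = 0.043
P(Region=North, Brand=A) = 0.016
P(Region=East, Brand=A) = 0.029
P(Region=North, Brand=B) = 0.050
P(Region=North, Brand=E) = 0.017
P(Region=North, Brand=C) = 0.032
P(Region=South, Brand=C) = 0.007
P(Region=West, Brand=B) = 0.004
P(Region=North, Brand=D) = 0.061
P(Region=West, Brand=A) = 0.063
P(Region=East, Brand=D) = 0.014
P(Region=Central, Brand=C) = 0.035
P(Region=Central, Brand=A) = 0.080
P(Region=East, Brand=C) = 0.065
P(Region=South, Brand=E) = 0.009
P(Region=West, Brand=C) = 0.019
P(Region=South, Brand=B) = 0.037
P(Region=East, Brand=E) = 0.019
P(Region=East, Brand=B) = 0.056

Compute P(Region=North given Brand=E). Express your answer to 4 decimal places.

P(Brand=E) = 0.017 + 0.009 + 0.019 + 0.068 + 0.039 = 0.152.
P(Region=North | Brand=E) = 0.017/0.152 = 0.1118.

0.1118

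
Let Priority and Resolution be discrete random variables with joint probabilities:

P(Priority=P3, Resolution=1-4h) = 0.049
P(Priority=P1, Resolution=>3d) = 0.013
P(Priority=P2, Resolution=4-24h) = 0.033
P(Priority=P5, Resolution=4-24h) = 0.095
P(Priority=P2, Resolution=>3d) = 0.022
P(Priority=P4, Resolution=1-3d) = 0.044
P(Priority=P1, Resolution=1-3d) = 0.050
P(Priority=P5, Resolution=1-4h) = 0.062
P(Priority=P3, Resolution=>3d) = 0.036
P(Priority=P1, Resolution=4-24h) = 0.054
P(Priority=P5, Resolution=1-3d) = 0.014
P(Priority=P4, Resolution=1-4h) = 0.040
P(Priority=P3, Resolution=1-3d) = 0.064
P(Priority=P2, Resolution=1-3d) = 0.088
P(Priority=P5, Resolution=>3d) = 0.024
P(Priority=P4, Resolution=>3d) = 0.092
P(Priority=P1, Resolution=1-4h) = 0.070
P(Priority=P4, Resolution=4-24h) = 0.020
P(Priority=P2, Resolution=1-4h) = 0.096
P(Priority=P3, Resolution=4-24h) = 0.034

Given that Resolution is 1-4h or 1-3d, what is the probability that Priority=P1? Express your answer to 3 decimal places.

0.208

P(Resolution=1-4h) = 0.070 + 0.096 + 0.049 + 0.040 + 0.062 = 0.317.
P(Resolution=1-3d) = 0.050 + 0.088 + 0.064 + 0.044 + 0.014 = 0.260.
P(Resolution ∈ {1-4h, 1-3d}) = 0.317 + 0.260 = 0.577; P(Priority=P1, Resolution ∈ {1-4h, 1-3d}) = 0.070 + 0.050 = 0.120.
P(Priority=P1 | Resolution ∈ {1-4h, 1-3d}) = 0.120/0.577 = 0.208.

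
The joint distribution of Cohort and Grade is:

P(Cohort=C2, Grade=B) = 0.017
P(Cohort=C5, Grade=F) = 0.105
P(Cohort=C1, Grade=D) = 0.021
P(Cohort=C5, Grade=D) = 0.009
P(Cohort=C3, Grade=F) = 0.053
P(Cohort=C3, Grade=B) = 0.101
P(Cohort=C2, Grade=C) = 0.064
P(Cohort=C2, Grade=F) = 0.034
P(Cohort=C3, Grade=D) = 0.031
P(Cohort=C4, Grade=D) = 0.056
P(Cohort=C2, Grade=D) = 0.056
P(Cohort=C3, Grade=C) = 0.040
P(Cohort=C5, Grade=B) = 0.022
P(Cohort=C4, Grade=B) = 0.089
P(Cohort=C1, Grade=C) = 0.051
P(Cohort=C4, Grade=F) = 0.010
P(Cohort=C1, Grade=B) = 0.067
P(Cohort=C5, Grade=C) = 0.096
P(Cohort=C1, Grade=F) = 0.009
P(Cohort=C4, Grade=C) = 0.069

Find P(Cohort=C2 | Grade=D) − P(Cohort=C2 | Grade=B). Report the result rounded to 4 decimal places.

P(Grade=D) = 0.021 + 0.056 + 0.031 + 0.056 + 0.009 = 0.173; P(Cohort=C2 | Grade=D) = 0.056/0.173 = 0.32370.
P(Grade=B) = 0.067 + 0.017 + 0.101 + 0.089 + 0.022 = 0.296; P(Cohort=C2 | Grade=B) = 0.017/0.296 = 0.05743.
Difference = 0.2663.

0.2663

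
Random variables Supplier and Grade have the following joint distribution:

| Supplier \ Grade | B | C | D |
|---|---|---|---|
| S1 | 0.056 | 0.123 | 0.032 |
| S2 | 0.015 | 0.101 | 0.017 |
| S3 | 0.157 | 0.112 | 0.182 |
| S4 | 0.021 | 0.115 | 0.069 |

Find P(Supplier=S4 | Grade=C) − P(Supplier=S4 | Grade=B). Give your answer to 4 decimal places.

0.1707

P(Grade=C) = 0.123 + 0.101 + 0.112 + 0.115 = 0.451; P(Supplier=S4 | Grade=C) = 0.115/0.451 = 0.25499.
P(Grade=B) = 0.056 + 0.015 + 0.157 + 0.021 = 0.249; P(Supplier=S4 | Grade=B) = 0.021/0.249 = 0.08434.
Difference = 0.1707.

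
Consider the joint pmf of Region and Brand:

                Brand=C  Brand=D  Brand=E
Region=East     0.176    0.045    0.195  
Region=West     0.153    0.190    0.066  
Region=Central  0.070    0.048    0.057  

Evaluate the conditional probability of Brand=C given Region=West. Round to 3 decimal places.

0.374

P(Region=West) = 0.153 + 0.190 + 0.066 = 0.409.
P(Brand=C | Region=West) = 0.153/0.409 = 0.374.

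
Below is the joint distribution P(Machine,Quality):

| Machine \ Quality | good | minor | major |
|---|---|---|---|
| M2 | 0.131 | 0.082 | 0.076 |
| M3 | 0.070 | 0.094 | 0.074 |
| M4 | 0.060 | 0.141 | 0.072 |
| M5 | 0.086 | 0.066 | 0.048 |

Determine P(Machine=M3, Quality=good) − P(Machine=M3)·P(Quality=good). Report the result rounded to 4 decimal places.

P(Machine=M3) = 0.070 + 0.094 + 0.074 = 0.238.
P(Quality=good) = 0.131 + 0.070 + 0.060 + 0.086 = 0.347.
P(Machine=M3, Quality=good) − P(Machine=M3)P(Quality=good) = 0.070 − 0.238×0.347 = -0.0126.

-0.0126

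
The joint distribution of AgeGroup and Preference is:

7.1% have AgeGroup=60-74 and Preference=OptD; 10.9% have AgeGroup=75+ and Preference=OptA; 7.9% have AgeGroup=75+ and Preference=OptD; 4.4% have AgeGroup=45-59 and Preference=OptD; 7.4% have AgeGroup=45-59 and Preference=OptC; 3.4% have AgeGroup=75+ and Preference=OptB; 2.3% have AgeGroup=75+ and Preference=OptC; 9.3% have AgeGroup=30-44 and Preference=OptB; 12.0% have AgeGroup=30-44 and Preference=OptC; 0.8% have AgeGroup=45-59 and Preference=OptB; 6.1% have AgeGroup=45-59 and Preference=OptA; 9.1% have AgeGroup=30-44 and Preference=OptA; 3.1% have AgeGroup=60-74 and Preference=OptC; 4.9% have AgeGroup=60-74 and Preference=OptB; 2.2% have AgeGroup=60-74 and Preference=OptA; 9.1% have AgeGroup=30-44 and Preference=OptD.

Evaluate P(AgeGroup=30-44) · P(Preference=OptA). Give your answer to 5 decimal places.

0.11179

P(AgeGroup=30-44) = 0.091 + 0.093 + 0.120 + 0.091 = 0.395.
P(Preference=OptA) = 0.091 + 0.061 + 0.022 + 0.109 = 0.283.
Product: 0.395 × 0.283 = 0.11179.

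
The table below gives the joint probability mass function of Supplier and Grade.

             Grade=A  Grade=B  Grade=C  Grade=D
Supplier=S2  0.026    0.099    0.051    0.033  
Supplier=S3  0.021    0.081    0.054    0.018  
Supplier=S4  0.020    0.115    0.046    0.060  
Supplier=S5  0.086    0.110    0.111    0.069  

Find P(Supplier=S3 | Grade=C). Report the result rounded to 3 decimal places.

P(Grade=C) = 0.051 + 0.054 + 0.046 + 0.111 = 0.262.
P(Supplier=S3 | Grade=C) = 0.054/0.262 = 0.206.

0.206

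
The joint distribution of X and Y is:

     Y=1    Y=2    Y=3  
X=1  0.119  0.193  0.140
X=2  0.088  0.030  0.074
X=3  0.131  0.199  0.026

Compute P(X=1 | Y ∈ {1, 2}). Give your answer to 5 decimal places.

0.41053

P(Y=1) = 0.119 + 0.088 + 0.131 = 0.338.
P(Y=2) = 0.193 + 0.030 + 0.199 = 0.422.
P(Y ∈ {1, 2}) = 0.338 + 0.422 = 0.760; P(X=1, Y ∈ {1, 2}) = 0.119 + 0.193 = 0.312.
P(X=1 | Y ∈ {1, 2}) = 0.312/0.760 = 0.41053.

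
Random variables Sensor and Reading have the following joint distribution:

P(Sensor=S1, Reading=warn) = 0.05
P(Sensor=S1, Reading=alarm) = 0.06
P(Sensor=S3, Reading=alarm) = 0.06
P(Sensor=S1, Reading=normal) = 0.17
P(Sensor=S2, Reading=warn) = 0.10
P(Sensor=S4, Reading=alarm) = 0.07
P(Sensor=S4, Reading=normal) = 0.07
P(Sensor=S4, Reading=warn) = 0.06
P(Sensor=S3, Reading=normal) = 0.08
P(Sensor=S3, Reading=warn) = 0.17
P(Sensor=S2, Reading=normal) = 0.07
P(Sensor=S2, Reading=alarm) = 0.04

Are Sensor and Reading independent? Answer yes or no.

P(Sensor=S1) = 0.28 and P(Reading=normal) = 0.39, so their product is 0.1092, but P(Sensor=S1, Reading=normal) = 0.17. Since these differ, Sensor and Reading are not independent.

no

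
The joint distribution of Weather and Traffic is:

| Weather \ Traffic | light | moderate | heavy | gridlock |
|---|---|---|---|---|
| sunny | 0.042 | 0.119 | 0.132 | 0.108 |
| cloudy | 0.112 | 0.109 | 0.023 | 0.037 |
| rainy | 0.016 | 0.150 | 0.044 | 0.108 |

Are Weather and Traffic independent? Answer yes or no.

no

P(Weather=cloudy) = 0.281 and P(Traffic=light) = 0.170, so their product is 0.04777, but P(Weather=cloudy, Traffic=light) = 0.112. Since these differ, Weather and Traffic are not independent.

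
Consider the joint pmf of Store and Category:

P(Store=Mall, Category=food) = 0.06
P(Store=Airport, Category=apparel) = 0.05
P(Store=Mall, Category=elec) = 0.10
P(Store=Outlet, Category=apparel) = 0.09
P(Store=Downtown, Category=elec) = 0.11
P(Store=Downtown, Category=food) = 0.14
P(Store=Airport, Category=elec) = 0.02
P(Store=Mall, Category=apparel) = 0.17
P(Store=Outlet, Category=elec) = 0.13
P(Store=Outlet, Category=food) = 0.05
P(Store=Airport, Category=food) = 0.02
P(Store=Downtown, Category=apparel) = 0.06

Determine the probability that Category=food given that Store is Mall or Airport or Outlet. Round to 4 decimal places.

0.1884

P(Store=Mall) = 0.06 + 0.17 + 0.10 = 0.33.
P(Store=Airport) = 0.02 + 0.05 + 0.02 = 0.09.
P(Store=Outlet) = 0.05 + 0.09 + 0.13 = 0.27.
P(Store ∈ {Mall, Airport, Outlet}) = 0.33 + 0.09 + 0.27 = 0.69; P(Category=food, Store ∈ {Mall, Airport, Outlet}) = 0.06 + 0.02 + 0.05 = 0.13.
P(Category=food | Store ∈ {Mall, Airport, Outlet}) = 0.13/0.69 = 0.1884.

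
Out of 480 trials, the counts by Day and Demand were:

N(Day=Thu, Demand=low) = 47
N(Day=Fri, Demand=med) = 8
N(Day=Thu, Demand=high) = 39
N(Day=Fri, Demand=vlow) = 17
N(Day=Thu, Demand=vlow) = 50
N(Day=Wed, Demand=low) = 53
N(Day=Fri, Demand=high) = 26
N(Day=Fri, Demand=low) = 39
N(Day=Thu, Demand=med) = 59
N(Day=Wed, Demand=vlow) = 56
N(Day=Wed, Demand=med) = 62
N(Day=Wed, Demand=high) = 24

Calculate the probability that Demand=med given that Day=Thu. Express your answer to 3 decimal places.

0.303

Total with Day=Thu: 50 + 47 + 59 + 39 = 195.
P(Demand=med | Day=Thu) = 59/195 = 0.303.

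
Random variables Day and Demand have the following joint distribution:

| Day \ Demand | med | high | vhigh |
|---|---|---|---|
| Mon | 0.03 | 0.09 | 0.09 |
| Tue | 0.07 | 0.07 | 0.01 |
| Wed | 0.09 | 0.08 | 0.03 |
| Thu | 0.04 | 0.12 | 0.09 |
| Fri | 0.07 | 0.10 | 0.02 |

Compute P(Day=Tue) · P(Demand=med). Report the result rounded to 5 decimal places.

P(Day=Tue) = 0.07 + 0.07 + 0.01 = 0.15.
P(Demand=med) = 0.03 + 0.07 + 0.09 + 0.04 + 0.07 = 0.30.
Product: 0.15 × 0.30 = 0.04500.

0.04500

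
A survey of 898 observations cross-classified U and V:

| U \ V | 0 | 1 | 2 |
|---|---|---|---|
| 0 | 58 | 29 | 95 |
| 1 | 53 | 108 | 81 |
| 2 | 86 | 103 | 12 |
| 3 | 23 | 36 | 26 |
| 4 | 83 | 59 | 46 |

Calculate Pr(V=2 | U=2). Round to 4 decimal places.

Total with U=2: 86 + 103 + 12 = 201.
P(V=2 | U=2) = 12/201 = 0.0597.

0.0597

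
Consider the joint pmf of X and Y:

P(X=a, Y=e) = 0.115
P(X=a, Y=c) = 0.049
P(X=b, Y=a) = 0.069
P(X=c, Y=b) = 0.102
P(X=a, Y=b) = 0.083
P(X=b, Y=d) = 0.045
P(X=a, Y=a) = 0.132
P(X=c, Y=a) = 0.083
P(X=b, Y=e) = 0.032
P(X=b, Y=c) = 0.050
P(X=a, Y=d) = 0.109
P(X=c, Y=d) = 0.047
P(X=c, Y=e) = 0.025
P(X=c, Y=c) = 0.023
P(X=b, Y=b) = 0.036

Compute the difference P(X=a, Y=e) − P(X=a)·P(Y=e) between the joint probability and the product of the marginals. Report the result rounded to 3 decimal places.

P(X=a) = 0.132 + 0.083 + 0.049 + 0.109 + 0.115 = 0.488.
P(Y=e) = 0.115 + 0.032 + 0.025 = 0.172.
P(X=a, Y=e) − P(X=a)P(Y=e) = 0.115 − 0.488×0.172 = 0.031.

0.031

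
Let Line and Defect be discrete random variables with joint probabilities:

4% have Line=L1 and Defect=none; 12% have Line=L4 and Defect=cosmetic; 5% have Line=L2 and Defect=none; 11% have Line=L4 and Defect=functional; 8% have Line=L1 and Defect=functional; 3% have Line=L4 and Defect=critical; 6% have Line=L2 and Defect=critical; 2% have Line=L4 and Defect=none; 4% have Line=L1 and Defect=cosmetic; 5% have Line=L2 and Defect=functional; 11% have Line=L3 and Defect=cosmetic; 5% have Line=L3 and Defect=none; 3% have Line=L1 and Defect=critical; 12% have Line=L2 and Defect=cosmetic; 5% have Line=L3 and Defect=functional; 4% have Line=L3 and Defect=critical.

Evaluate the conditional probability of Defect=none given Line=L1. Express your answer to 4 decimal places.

P(Line=L1) = 0.04 + 0.04 + 0.08 + 0.03 = 0.19.
P(Defect=none | Line=L1) = 0.04/0.19 = 0.2105.

0.2105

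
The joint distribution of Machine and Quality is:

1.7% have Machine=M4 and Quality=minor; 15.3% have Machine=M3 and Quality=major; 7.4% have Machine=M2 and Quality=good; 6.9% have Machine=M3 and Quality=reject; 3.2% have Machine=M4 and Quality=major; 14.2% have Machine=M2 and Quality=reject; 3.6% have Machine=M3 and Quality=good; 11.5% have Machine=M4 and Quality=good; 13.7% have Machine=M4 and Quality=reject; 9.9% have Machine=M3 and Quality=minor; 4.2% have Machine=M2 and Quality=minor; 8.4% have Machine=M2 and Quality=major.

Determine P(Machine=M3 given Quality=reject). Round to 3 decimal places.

P(Quality=reject) = 0.142 + 0.069 + 0.137 = 0.348.
P(Machine=M3 | Quality=reject) = 0.069/0.348 = 0.198.

0.198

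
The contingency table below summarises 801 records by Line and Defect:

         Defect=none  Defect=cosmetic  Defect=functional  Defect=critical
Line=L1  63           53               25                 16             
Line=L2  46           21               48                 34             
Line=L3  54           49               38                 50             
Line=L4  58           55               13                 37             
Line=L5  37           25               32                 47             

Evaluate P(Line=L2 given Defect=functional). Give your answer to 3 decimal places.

Total with Defect=functional: 25 + 48 + 38 + 13 + 32 = 156.
P(Line=L2 | Defect=functional) = 48/156 = 0.308.

0.308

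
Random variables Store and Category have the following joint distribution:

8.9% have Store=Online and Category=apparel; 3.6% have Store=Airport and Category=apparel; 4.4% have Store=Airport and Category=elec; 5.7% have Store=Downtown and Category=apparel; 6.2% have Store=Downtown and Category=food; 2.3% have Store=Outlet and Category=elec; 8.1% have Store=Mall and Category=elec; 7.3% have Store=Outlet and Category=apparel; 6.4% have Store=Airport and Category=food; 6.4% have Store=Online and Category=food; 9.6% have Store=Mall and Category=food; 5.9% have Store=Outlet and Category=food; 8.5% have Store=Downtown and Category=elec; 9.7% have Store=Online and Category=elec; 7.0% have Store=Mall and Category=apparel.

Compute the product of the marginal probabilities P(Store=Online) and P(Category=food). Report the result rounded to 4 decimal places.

P(Store=Online) = 0.064 + 0.089 + 0.097 = 0.250.
P(Category=food) = 0.062 + 0.096 + 0.064 + 0.059 + 0.064 = 0.345.
Product: 0.250 × 0.345 = 0.0863.

0.0863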